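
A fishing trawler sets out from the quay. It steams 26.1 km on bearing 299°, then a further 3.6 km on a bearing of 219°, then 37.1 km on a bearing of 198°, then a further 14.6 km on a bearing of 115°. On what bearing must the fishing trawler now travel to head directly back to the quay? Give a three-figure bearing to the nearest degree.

036°

Leg 1 (299°, 26.1 km): east 26.1 sin 299° = -22.83, north 26.1 cos 299° = 12.65
Leg 2 (219°, 3.6 km): east 3.6 sin 219° = -2.27, north 3.6 cos 219° = -2.80
Leg 3 (198°, 37.1 km): east 37.1 sin 198° = -11.46, north 37.1 cos 198° = -35.28
Leg 4 (115°, 14.6 km): east 14.6 sin 115° = 13.23, north 14.6 cos 115° = -6.17
Net displacement: -23.33 east, -31.60 north. Direction back to start is (23.33, 31.60): bearing = atan2(23.33, 31.60) mod 360° = 36.43° ≈ 036°.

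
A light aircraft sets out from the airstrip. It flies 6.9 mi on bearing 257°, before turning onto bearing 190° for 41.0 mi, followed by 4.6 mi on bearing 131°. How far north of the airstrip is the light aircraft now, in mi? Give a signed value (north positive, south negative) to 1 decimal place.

Leg 1 (257°, 6.9 mi): east 6.9 sin 257° = -6.72, north 6.9 cos 257° = -1.55
Leg 2 (190°, 41.0 mi): east 41.0 sin 190° = -7.12, north 41.0 cos 190° = -40.38
Leg 3 (131°, 4.6 mi): east 4.6 sin 131° = 3.47, north 4.6 cos 131° = -3.02
Net north component: -44.95 mi.

-44.9 mi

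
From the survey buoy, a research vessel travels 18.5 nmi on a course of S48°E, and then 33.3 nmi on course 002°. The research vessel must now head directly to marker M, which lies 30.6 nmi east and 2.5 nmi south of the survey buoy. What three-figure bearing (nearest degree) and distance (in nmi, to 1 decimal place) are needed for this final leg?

Leg 1 (S48°E, 18.5 nmi): east 18.5 sin 132° = 13.75, north 18.5 cos 132° = -12.38
Leg 2 (002°, 33.3 nmi): east 33.3 sin 2° = 1.16, north 33.3 cos 2° = 33.28
Current position: (14.91, 20.90). Target: (30.6, -2.5). Remaining: Δeast = 15.69, Δnorth = -23.40.
Bearing = atan2(15.69, -23.40) mod 360° = 146.16°; distance = √((15.69)² + (-23.40)²) = 28.174 nmi.

146°, 28.2 nmi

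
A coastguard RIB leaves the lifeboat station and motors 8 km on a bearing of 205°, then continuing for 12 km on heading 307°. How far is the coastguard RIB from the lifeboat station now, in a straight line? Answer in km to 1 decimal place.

Leg 1 (205°, 8 km): east 8 sin 205° = -3.38, north 8 cos 205° = -7.25
Leg 2 (307°, 12 km): east 12 sin 307° = -9.58, north 12 cos 307° = 7.22
Net: -12.96 east, -0.03 north. Distance = √((-12.96)² + (-0.03)²) = 12.965 km.

13.0 km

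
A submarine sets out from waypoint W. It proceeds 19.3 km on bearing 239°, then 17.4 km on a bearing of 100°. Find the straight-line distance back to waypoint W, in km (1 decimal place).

Leg 1 (239°, 19.3 km): east 19.3 sin 239° = -16.54, north 19.3 cos 239° = -9.94
Leg 2 (100°, 17.4 km): east 17.4 sin 100° = 17.14, north 17.4 cos 100° = -3.02
Net: 0.59 east, -12.96 north. Distance = √((0.59)² + (-12.96)²) = 12.975 km.

13.0 km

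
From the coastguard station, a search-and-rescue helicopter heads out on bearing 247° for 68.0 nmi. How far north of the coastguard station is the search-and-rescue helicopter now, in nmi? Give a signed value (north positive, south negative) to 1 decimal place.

-26.6 nmi

Leg 1 (247°, 68.0 nmi): east 68.0 sin 247° = -62.59, north 68.0 cos 247° = -26.57
Net north component: -26.57 nmi.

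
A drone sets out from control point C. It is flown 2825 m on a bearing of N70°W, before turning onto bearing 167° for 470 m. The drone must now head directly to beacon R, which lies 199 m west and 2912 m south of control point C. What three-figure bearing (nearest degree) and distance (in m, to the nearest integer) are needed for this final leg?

Leg 1 (N70°W, 2825 m): east 2825 sin 290° = -2654.63, north 2825 cos 290° = 966.21
Leg 2 (167°, 470 m): east 470 sin 167° = 105.73, north 470 cos 167° = -457.95
Current position: (-2548.90, 508.25). Target: (-199, -2912). Remaining: Δeast = 2349.90, Δnorth = -3420.25.
Bearing = atan2(2349.90, -3420.25) mod 360° = 145.51°; distance = √((2349.90)² + (-3420.25)²) = 4149.721 m.

146°, 4150 m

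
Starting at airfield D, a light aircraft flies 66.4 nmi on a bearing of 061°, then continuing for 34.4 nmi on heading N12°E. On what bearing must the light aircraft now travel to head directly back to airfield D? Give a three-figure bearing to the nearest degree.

225°

Leg 1 (061°, 66.4 nmi): east 66.4 sin 61° = 58.07, north 66.4 cos 61° = 32.19
Leg 2 (N12°E, 34.4 nmi): east 34.4 sin 12° = 7.15, north 34.4 cos 12° = 33.65
Net displacement: 65.23 east, 65.84 north. Direction back to start is (-65.23, -65.84): bearing = atan2(-65.23, -65.84) mod 360° = 224.73° ≈ 225°.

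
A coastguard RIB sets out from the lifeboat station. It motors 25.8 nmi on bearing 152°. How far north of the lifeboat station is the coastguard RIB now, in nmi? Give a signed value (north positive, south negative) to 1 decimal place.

-22.8 nmi

Leg 1 (152°, 25.8 nmi): east 25.8 sin 152° = 12.11, north 25.8 cos 152° = -22.78
Net north component: -22.78 nmi.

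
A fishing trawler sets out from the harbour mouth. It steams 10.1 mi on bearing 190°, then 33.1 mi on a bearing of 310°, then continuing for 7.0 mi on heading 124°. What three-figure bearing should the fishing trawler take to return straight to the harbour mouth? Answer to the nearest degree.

109°

Leg 1 (190°, 10.1 mi): east 10.1 sin 190° = -1.75, north 10.1 cos 190° = -9.95
Leg 2 (310°, 33.1 mi): east 33.1 sin 310° = -25.36, north 33.1 cos 310° = 21.28
Leg 3 (124°, 7.0 mi): east 7.0 sin 124° = 5.80, north 7.0 cos 124° = -3.91
Net displacement: -21.31 east, 7.42 north. Direction back to start is (21.31, -7.42): bearing = atan2(21.31, -7.42) mod 360° = 109.19° ≈ 109°.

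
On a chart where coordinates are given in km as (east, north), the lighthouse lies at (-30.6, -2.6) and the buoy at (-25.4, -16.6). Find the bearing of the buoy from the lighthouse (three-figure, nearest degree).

160°

Δeast = -25.4 − -30.6 = 5.20; Δnorth = -16.6 − -2.6 = -14.00.
Bearing = atan2(Δeast, Δnorth) mod 360° = 159.62° ≈ 160°.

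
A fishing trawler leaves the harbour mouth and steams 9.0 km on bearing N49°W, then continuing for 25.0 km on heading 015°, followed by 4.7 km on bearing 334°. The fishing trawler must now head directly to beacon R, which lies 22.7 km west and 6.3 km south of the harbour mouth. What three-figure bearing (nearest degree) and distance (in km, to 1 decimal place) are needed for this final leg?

207°, 45.4 km

Leg 1 (N49°W, 9.0 km): east 9.0 sin 311° = -6.79, north 9.0 cos 311° = 5.90
Leg 2 (015°, 25.0 km): east 25.0 sin 15° = 6.47, north 25.0 cos 15° = 24.15
Leg 3 (334°, 4.7 km): east 4.7 sin 334° = -2.06, north 4.7 cos 334° = 4.22
Current position: (-2.38, 34.28). Target: (-22.7, -6.3). Remaining: Δeast = -20.32, Δnorth = -40.58.
Bearing = atan2(-20.32, -40.58) mod 360° = 206.60°; distance = √((-20.32)² + (-40.58)²) = 45.380 km.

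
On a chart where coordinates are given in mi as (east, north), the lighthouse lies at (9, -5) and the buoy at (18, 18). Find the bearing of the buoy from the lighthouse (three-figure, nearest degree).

021°

Δeast = 18 − 9 = 9.00; Δnorth = 18 − -5 = 23.00.
Bearing = atan2(Δeast, Δnorth) mod 360° = 21.37° ≈ 021°.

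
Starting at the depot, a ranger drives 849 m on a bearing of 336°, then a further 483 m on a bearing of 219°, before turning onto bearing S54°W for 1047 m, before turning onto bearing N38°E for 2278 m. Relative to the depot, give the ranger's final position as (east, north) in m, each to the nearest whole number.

(-94, 1580)

Leg 1 (336°, 849 m): east 849 sin 336° = -345.32, north 849 cos 336° = 775.60
Leg 2 (219°, 483 m): east 483 sin 219° = -303.96, north 483 cos 219° = -375.36
Leg 3 (S54°W, 1047 m): east 1047 sin 234° = -847.04, north 1047 cos 234° = -615.41
Leg 4 (N38°E, 2278 m): east 2278 sin 38° = 1402.48, north 2278 cos 38° = 1795.09
Summing: -93.85 m east, 1579.92 m north → (-94, 1580).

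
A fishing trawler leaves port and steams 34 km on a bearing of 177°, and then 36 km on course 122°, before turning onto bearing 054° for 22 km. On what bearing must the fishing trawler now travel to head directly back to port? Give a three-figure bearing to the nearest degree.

Leg 1 (177°, 34 km): east 34 sin 177° = 1.78, north 34 cos 177° = -33.95
Leg 2 (122°, 36 km): east 36 sin 122° = 30.53, north 36 cos 122° = -19.08
Leg 3 (054°, 22 km): east 22 sin 54° = 17.80, north 22 cos 54° = 12.93
Net displacement: 50.11 east, -40.10 north. Direction back to start is (-50.11, 40.10): bearing = atan2(-50.11, 40.10) mod 360° = 308.67° ≈ 309°.

309°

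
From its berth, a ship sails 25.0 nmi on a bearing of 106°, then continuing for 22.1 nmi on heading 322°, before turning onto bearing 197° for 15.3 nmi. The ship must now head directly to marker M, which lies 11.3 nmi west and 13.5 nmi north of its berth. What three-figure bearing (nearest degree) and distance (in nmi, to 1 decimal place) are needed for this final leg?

316°, 24.7 nmi

Leg 1 (106°, 25.0 nmi): east 25.0 sin 106° = 24.03, north 25.0 cos 106° = -6.89
Leg 2 (322°, 22.1 nmi): east 22.1 sin 322° = -13.61, north 22.1 cos 322° = 17.42
Leg 3 (197°, 15.3 nmi): east 15.3 sin 197° = -4.47, north 15.3 cos 197° = -14.63
Current position: (5.95, -4.11). Target: (-11.3, 13.5). Remaining: Δeast = -17.25, Δnorth = 17.61.
Bearing = atan2(-17.25, 17.61) mod 360° = 315.58°; distance = √((-17.25)² + (17.61)²) = 24.651 nmi.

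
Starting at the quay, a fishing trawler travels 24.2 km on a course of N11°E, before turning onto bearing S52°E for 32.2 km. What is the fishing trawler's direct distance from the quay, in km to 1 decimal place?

30.2 km

Leg 1 (N11°E, 24.2 km): east 24.2 sin 11° = 4.62, north 24.2 cos 11° = 23.76
Leg 2 (S52°E, 32.2 km): east 32.2 sin 128° = 25.37, north 32.2 cos 128° = -19.82
Net: 29.99 east, 3.93 north. Distance = √((29.99)² + (3.93)²) = 30.248 km.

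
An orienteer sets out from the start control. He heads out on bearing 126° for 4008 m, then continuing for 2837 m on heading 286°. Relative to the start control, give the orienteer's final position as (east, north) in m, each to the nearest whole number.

(515, -1574)

Leg 1 (126°, 4008 m): east 4008 sin 126° = 3242.54, north 4008 cos 126° = -2355.84
Leg 2 (286°, 2837 m): east 2837 sin 286° = -2727.10, north 2837 cos 286° = 781.98
Summing: 515.44 m east, -1573.86 m north → (515, -1574).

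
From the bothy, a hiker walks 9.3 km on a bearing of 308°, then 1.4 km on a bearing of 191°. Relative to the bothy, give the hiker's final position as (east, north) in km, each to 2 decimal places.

Leg 1 (308°, 9.3 km): east 9.3 sin 308° = -7.33, north 9.3 cos 308° = 5.73
Leg 2 (191°, 1.4 km): east 1.4 sin 191° = -0.27, north 1.4 cos 191° = -1.37
Summing: -7.60 km east, 4.35 km north → (-7.60, 4.35).

(-7.60, 4.35)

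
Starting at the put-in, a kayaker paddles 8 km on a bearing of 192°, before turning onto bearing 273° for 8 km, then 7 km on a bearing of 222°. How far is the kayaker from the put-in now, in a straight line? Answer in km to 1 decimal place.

Leg 1 (192°, 8 km): east 8 sin 192° = -1.66, north 8 cos 192° = -7.83
Leg 2 (273°, 8 km): east 8 sin 273° = -7.99, north 8 cos 273° = 0.42
Leg 3 (222°, 7 km): east 7 sin 222° = -4.68, north 7 cos 222° = -5.20
Net: -14.34 east, -12.61 north. Distance = √((-14.34)² + (-12.61)²) = 19.092 km.

19.1 km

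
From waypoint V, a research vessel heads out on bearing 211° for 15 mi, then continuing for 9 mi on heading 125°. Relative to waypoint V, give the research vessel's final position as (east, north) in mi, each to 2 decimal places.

(-0.35, -18.02)

Leg 1 (211°, 15 mi): east 15 sin 211° = -7.73, north 15 cos 211° = -12.86
Leg 2 (125°, 9 mi): east 9 sin 125° = 7.37, north 9 cos 125° = -5.16
Summing: -0.35 mi east, -18.02 mi north → (-0.35, -18.02).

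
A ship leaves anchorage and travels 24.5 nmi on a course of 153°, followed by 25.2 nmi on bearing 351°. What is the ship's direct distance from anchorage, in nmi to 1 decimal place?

7.8 nmi

Leg 1 (153°, 24.5 nmi): east 24.5 sin 153° = 11.12, north 24.5 cos 153° = -21.83
Leg 2 (351°, 25.2 nmi): east 25.2 sin 351° = -3.94, north 25.2 cos 351° = 24.89
Net: 7.18 east, 3.06 north. Distance = √((7.18)² + (3.06)²) = 7.805 nmi.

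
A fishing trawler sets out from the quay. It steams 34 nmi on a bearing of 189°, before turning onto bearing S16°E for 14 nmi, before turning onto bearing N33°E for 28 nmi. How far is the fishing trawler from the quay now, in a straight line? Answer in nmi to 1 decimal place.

Leg 1 (189°, 34 nmi): east 34 sin 189° = -5.32, north 34 cos 189° = -33.58
Leg 2 (S16°E, 14 nmi): east 14 sin 164° = 3.86, north 14 cos 164° = -13.46
Leg 3 (N33°E, 28 nmi): east 28 sin 33° = 15.25, north 28 cos 33° = 23.48
Net: 13.79 east, -23.56 north. Distance = √((13.79)² + (-23.56)²) = 27.296 nmi.

27.3 nmi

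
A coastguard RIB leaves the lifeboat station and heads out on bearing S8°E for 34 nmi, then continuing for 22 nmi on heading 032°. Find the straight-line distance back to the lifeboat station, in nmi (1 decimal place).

Leg 1 (S8°E, 34 nmi): east 34 sin 172° = 4.73, north 34 cos 172° = -33.67
Leg 2 (032°, 22 nmi): east 22 sin 32° = 11.66, north 22 cos 32° = 18.66
Net: 16.39 east, -15.01 north. Distance = √((16.39)² + (-15.01)²) = 22.226 nmi.

22.2 nmi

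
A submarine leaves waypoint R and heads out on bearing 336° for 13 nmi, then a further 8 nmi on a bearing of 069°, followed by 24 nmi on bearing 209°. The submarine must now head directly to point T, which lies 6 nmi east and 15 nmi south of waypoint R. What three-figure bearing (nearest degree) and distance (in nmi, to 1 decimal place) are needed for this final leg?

120°, 17.8 nmi

Leg 1 (336°, 13 nmi): east 13 sin 336° = -5.29, north 13 cos 336° = 11.88
Leg 2 (069°, 8 nmi): east 8 sin 69° = 7.47, north 8 cos 69° = 2.87
Leg 3 (209°, 24 nmi): east 24 sin 209° = -11.64, north 24 cos 209° = -20.99
Current position: (-9.45, -6.25). Target: (6, -15). Remaining: Δeast = 15.45, Δnorth = -8.75.
Bearing = atan2(15.45, -8.75) mod 360° = 119.52°; distance = √((15.45)² + (-8.75)²) = 17.761 nmi.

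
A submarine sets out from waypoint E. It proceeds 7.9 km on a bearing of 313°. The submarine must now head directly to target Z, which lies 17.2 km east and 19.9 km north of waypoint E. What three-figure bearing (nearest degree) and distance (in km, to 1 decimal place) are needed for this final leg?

058°, 27.2 km

Leg 1 (313°, 7.9 km): east 7.9 sin 313° = -5.78, north 7.9 cos 313° = 5.39
Current position: (-5.78, 5.39). Target: (17.2, 19.9). Remaining: Δeast = 22.98, Δnorth = 14.51.
Bearing = atan2(22.98, 14.51) mod 360° = 57.72°; distance = √((22.98)² + (14.51)²) = 27.177 km.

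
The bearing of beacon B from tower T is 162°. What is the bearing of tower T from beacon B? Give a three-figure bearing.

342°

Back-bearing = 162° + 180° = 342°.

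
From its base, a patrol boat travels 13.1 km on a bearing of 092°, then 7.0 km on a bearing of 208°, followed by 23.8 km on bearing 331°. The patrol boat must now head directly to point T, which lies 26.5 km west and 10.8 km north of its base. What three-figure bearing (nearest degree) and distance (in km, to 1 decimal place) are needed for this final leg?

Leg 1 (092°, 13.1 km): east 13.1 sin 92° = 13.09, north 13.1 cos 92° = -0.46
Leg 2 (208°, 7.0 km): east 7.0 sin 208° = -3.29, north 7.0 cos 208° = -6.18
Leg 3 (331°, 23.8 km): east 23.8 sin 331° = -11.54, north 23.8 cos 331° = 20.82
Current position: (-1.73, 14.18). Target: (-26.5, 10.8). Remaining: Δeast = -24.77, Δnorth = -3.38.
Bearing = atan2(-24.77, -3.38) mod 360° = 262.23°; distance = √((-24.77)² + (-3.38)²) = 24.997 km.

262°, 25.0 km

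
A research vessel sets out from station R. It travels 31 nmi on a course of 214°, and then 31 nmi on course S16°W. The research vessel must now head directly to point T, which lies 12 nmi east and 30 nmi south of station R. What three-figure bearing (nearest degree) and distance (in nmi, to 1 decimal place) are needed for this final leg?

Leg 1 (214°, 31 nmi): east 31 sin 214° = -17.33, north 31 cos 214° = -25.70
Leg 2 (S16°W, 31 nmi): east 31 sin 196° = -8.54, north 31 cos 196° = -29.80
Current position: (-25.88, -55.50). Target: (12, -30). Remaining: Δeast = 37.88, Δnorth = 25.50.
Bearing = atan2(37.88, 25.50) mod 360° = 56.05°; distance = √((37.88)² + (25.50)²) = 45.663 nmi.

056°, 45.7 nmi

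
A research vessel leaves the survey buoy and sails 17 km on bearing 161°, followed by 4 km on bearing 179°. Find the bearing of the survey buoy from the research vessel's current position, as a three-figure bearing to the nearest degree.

Leg 1 (161°, 17 km): east 17 sin 161° = 5.53, north 17 cos 161° = -16.07
Leg 2 (179°, 4 km): east 4 sin 179° = 0.07, north 4 cos 179° = -4.00
Net displacement: 5.60 east, -20.07 north. Direction back to start is (-5.60, 20.07): bearing = atan2(-5.60, 20.07) mod 360° = 344.40° ≈ 344°.

344°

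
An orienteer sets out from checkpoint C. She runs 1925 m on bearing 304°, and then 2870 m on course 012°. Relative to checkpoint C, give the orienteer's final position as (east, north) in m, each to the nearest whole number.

Leg 1 (304°, 1925 m): east 1925 sin 304° = -1595.90, north 1925 cos 304° = 1076.45
Leg 2 (012°, 2870 m): east 2870 sin 12° = 596.71, north 2870 cos 12° = 2807.28
Summing: -999.19 m east, 3883.73 m north → (-999, 3884).

(-999, 3884)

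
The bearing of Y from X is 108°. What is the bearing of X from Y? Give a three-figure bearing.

288°

Back-bearing = 108° + 180° = 288°.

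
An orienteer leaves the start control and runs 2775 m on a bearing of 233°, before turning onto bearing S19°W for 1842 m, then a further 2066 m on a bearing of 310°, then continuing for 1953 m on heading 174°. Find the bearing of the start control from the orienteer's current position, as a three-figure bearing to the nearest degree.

046°

Leg 1 (233°, 2775 m): east 2775 sin 233° = -2216.21, north 2775 cos 233° = -1670.04
Leg 2 (S19°W, 1842 m): east 1842 sin 199° = -599.70, north 1842 cos 199° = -1741.65
Leg 3 (310°, 2066 m): east 2066 sin 310° = -1582.65, north 2066 cos 310° = 1328.00
Leg 4 (174°, 1953 m): east 1953 sin 174° = 204.14, north 1953 cos 174° = -1942.30
Net displacement: -4194.41 east, -4025.98 north. Direction back to start is (4194.41, 4025.98): bearing = atan2(4194.41, 4025.98) mod 360° = 46.17° ≈ 046°.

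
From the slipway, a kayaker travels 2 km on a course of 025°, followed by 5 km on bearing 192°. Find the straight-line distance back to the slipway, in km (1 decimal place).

Leg 1 (025°, 2 km): east 2 sin 25° = 0.85, north 2 cos 25° = 1.81
Leg 2 (192°, 5 km): east 5 sin 192° = -1.04, north 5 cos 192° = -4.89
Net: -0.19 east, -3.08 north. Distance = √((-0.19)² + (-3.08)²) = 3.084 km.

3.1 km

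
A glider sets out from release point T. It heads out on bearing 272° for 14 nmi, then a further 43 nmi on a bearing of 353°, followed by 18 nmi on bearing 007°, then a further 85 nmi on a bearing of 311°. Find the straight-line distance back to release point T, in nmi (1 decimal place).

142.2 nmi

Leg 1 (272°, 14 nmi): east 14 sin 272° = -13.99, north 14 cos 272° = 0.49
Leg 2 (353°, 43 nmi): east 43 sin 353° = -5.24, north 43 cos 353° = 42.68
Leg 3 (007°, 18 nmi): east 18 sin 7° = 2.19, north 18 cos 7° = 17.87
Leg 4 (311°, 85 nmi): east 85 sin 311° = -64.15, north 85 cos 311° = 55.77
Net: -81.19 east, 116.80 north. Distance = √((-81.19)² + (116.80)²) = 142.245 nmi.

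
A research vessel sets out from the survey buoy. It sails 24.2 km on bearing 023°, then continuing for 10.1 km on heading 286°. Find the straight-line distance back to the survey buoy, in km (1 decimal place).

Leg 1 (023°, 24.2 km): east 24.2 sin 23° = 9.46, north 24.2 cos 23° = 22.28
Leg 2 (286°, 10.1 km): east 10.1 sin 286° = -9.71, north 10.1 cos 286° = 2.78
Net: -0.25 east, 25.06 north. Distance = √((-0.25)² + (25.06)²) = 25.061 km.

25.1 km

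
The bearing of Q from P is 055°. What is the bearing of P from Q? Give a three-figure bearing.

235°

Back-bearing = 055° + 180° = 235°.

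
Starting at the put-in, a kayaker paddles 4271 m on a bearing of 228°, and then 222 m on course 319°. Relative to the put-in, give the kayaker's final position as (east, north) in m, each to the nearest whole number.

(-3320, -2690)

Leg 1 (228°, 4271 m): east 4271 sin 228° = -3173.97, north 4271 cos 228° = -2857.86
Leg 2 (319°, 222 m): east 222 sin 319° = -145.65, north 222 cos 319° = 167.55
Summing: -3319.62 m east, -2690.31 m north → (-3320, -2690).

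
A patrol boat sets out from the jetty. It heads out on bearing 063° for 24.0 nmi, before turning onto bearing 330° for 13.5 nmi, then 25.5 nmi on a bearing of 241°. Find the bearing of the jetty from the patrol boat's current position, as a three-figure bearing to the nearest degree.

Leg 1 (063°, 24.0 nmi): east 24.0 sin 63° = 21.38, north 24.0 cos 63° = 10.90
Leg 2 (330°, 13.5 nmi): east 13.5 sin 330° = -6.75, north 13.5 cos 330° = 11.69
Leg 3 (241°, 25.5 nmi): east 25.5 sin 241° = -22.30, north 25.5 cos 241° = -12.36
Net displacement: -7.67 east, 10.22 north. Direction back to start is (7.67, -10.22): bearing = atan2(7.67, -10.22) mod 360° = 143.13° ≈ 143°.

143°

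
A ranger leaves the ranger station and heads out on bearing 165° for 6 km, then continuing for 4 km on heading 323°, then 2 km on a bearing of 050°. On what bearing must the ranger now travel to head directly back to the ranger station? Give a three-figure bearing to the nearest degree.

Leg 1 (165°, 6 km): east 6 sin 165° = 1.55, north 6 cos 165° = -5.80
Leg 2 (323°, 4 km): east 4 sin 323° = -2.41, north 4 cos 323° = 3.19
Leg 3 (050°, 2 km): east 2 sin 50° = 1.53, north 2 cos 50° = 1.29
Net displacement: 0.68 east, -1.32 north. Direction back to start is (-0.68, 1.32): bearing = atan2(-0.68, 1.32) mod 360° = 332.74° ≈ 333°.

333°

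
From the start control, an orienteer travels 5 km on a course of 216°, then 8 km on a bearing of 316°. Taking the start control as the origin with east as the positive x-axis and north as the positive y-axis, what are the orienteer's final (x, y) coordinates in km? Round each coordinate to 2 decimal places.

Leg 1 (216°, 5 km): east 5 sin 216° = -2.94, north 5 cos 216° = -4.05
Leg 2 (316°, 8 km): east 8 sin 316° = -5.56, north 8 cos 316° = 5.75
Summing: -8.50 km east, 1.71 km north → (-8.50, 1.71).

(-8.50, 1.71)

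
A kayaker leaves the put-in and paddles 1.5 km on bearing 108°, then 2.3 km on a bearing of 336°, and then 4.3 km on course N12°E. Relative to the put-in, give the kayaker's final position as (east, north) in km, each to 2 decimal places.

Leg 1 (108°, 1.5 km): east 1.5 sin 108° = 1.43, north 1.5 cos 108° = -0.46
Leg 2 (336°, 2.3 km): east 2.3 sin 336° = -0.94, north 2.3 cos 336° = 2.10
Leg 3 (N12°E, 4.3 km): east 4.3 sin 12° = 0.89, north 4.3 cos 12° = 4.21
Summing: 1.39 km east, 5.84 km north → (1.39, 5.84).

(1.39, 5.84)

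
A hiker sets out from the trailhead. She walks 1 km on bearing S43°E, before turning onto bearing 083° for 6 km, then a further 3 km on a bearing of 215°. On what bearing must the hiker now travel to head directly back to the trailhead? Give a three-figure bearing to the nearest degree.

297°

Leg 1 (S43°E, 1 km): east 1 sin 137° = 0.68, north 1 cos 137° = -0.73
Leg 2 (083°, 6 km): east 6 sin 83° = 5.96, north 6 cos 83° = 0.73
Leg 3 (215°, 3 km): east 3 sin 215° = -1.72, north 3 cos 215° = -2.46
Net displacement: 4.92 east, -2.46 north. Direction back to start is (-4.92, 2.46): bearing = atan2(-4.92, 2.46) mod 360° = 296.56° ≈ 297°.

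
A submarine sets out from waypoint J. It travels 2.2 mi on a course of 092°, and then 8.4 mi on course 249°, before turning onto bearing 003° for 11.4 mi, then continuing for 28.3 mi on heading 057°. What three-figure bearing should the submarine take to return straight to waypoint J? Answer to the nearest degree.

Leg 1 (092°, 2.2 mi): east 2.2 sin 92° = 2.20, north 2.2 cos 92° = -0.08
Leg 2 (249°, 8.4 mi): east 8.4 sin 249° = -7.84, north 8.4 cos 249° = -3.01
Leg 3 (003°, 11.4 mi): east 11.4 sin 3° = 0.60, north 11.4 cos 3° = 11.38
Leg 4 (057°, 28.3 mi): east 28.3 sin 57° = 23.73, north 28.3 cos 57° = 15.41
Net displacement: 18.69 east, 23.71 north. Direction back to start is (-18.69, -23.71): bearing = atan2(-18.69, -23.71) mod 360° = 218.24° ≈ 218°.

218°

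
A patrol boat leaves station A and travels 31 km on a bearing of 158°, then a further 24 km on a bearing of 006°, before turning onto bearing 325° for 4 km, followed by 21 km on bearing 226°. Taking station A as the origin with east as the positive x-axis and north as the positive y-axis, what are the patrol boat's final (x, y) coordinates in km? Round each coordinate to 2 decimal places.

(-3.28, -16.19)

Leg 1 (158°, 31 km): east 31 sin 158° = 11.61, north 31 cos 158° = -28.74
Leg 2 (006°, 24 km): east 24 sin 6° = 2.51, north 24 cos 6° = 23.87
Leg 3 (325°, 4 km): east 4 sin 325° = -2.29, north 4 cos 325° = 3.28
Leg 4 (226°, 21 km): east 21 sin 226° = -15.11, north 21 cos 226° = -14.59
Summing: -3.28 km east, -16.19 km north → (-3.28, -16.19).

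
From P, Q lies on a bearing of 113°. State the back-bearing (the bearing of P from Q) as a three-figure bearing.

Back-bearing = 113° + 180° = 293°.

293°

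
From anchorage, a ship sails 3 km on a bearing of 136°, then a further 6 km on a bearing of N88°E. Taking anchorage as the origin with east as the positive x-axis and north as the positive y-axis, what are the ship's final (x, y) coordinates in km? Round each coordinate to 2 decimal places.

Leg 1 (136°, 3 km): east 3 sin 136° = 2.08, north 3 cos 136° = -2.16
Leg 2 (N88°E, 6 km): east 6 sin 88° = 6.00, north 6 cos 88° = 0.21
Summing: 8.08 km east, -1.95 km north → (8.08, -1.95).

(8.08, -1.95)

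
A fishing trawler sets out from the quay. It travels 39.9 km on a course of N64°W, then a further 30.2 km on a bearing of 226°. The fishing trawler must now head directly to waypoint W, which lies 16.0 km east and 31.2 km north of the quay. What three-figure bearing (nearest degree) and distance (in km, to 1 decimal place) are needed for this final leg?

Leg 1 (N64°W, 39.9 km): east 39.9 sin 296° = -35.86, north 39.9 cos 296° = 17.49
Leg 2 (226°, 30.2 km): east 30.2 sin 226° = -21.72, north 30.2 cos 226° = -20.98
Current position: (-57.59, -3.49). Target: (16.0, 31.2). Remaining: Δeast = 73.59, Δnorth = 34.69.
Bearing = atan2(73.59, 34.69) mod 360° = 64.76°; distance = √((73.59)² + (34.69)²) = 81.352 km.

065°, 81.4 km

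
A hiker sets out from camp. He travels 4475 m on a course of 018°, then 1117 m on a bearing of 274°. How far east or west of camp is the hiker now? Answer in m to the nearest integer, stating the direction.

Leg 1 (018°, 4475 m): east 4475 sin 18° = 1382.85, north 4475 cos 18° = 4255.98
Leg 2 (274°, 1117 m): east 1117 sin 274° = -1114.28, north 1117 cos 274° = 77.92
Net east component: 268.57 m.

269 m east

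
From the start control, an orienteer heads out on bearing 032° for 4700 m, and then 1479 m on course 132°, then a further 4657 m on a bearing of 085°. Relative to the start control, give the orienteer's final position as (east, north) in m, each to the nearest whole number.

Leg 1 (032°, 4700 m): east 4700 sin 32° = 2490.62, north 4700 cos 32° = 3985.83
Leg 2 (132°, 1479 m): east 1479 sin 132° = 1099.11, north 1479 cos 132° = -989.64
Leg 3 (085°, 4657 m): east 4657 sin 85° = 4639.28, north 4657 cos 85° = 405.88
Summing: 8229.01 m east, 3402.07 m north → (8229, 3402).

(8229, 3402)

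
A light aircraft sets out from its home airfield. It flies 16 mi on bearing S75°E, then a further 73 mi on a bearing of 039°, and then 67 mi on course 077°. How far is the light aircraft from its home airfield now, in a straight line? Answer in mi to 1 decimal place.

143.6 mi

Leg 1 (S75°E, 16 mi): east 16 sin 105° = 15.45, north 16 cos 105° = -4.14
Leg 2 (039°, 73 mi): east 73 sin 39° = 45.94, north 73 cos 39° = 56.73
Leg 3 (077°, 67 mi): east 67 sin 77° = 65.28, north 67 cos 77° = 15.07
Net: 126.68 east, 67.66 north. Distance = √((126.68)² + (67.66)²) = 143.616 mi.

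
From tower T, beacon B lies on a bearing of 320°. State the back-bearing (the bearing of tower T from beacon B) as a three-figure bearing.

Back-bearing = 320° − 180° = 140°.

140°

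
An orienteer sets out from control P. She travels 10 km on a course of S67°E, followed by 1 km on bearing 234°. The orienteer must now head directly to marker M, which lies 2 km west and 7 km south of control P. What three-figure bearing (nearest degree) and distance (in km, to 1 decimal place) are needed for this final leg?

Leg 1 (S67°E, 10 km): east 10 sin 113° = 9.21, north 10 cos 113° = -3.91
Leg 2 (234°, 1 km): east 1 sin 234° = -0.81, north 1 cos 234° = -0.59
Current position: (8.40, -4.50). Target: (-2, -7). Remaining: Δeast = -10.40, Δnorth = -2.50.
Bearing = atan2(-10.40, -2.50) mod 360° = 256.45°; distance = √((-10.40)² + (-2.50)²) = 10.694 km.

256°, 10.7 km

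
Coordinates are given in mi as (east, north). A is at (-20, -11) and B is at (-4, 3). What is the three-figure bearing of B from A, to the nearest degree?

049°

Δeast = -4 − -20 = 16.00; Δnorth = 3 − -11 = 14.00.
Bearing = atan2(Δeast, Δnorth) mod 360° = 48.81° ≈ 049°.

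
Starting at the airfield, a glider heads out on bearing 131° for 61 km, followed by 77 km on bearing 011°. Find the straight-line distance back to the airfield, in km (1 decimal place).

Leg 1 (131°, 61 km): east 61 sin 131° = 46.04, north 61 cos 131° = -40.02
Leg 2 (011°, 77 km): east 77 sin 11° = 14.69, north 77 cos 11° = 75.59
Net: 60.73 east, 35.57 north. Distance = √((60.73)² + (35.57)²) = 70.378 km.

70.4 km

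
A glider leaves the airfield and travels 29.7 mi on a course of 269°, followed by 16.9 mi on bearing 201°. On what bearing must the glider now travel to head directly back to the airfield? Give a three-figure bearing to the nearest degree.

Leg 1 (269°, 29.7 mi): east 29.7 sin 269° = -29.70, north 29.7 cos 269° = -0.52
Leg 2 (201°, 16.9 mi): east 16.9 sin 201° = -6.06, north 16.9 cos 201° = -15.78
Net displacement: -35.75 east, -16.30 north. Direction back to start is (35.75, 16.30): bearing = atan2(35.75, 16.30) mod 360° = 65.50° ≈ 065°.

065°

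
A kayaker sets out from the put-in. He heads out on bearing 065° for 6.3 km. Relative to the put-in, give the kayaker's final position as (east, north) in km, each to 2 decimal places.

(5.71, 2.66)

Leg 1 (065°, 6.3 km): east 6.3 sin 65° = 5.71, north 6.3 cos 65° = 2.66
Summing: 5.71 km east, 2.66 km north → (5.71, 2.66).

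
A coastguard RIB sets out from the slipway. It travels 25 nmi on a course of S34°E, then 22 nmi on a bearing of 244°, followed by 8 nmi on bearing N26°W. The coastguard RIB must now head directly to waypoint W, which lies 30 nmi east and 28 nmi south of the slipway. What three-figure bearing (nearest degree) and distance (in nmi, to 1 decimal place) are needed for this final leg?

Leg 1 (S34°E, 25 nmi): east 25 sin 146° = 13.98, north 25 cos 146° = -20.73
Leg 2 (244°, 22 nmi): east 22 sin 244° = -19.77, north 22 cos 244° = -9.64
Leg 3 (N26°W, 8 nmi): east 8 sin 334° = -3.51, north 8 cos 334° = 7.19
Current position: (-9.30, -23.18). Target: (30, -28). Remaining: Δeast = 39.30, Δnorth = -4.82.
Bearing = atan2(39.30, -4.82) mod 360° = 96.99°; distance = √((39.30)² + (-4.82)²) = 39.595 nmi.

097°, 39.6 nmi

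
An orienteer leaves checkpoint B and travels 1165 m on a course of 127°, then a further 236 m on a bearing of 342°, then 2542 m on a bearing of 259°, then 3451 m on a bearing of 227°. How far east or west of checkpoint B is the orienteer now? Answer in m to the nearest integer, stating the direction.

4162 m west

Leg 1 (127°, 1165 m): east 1165 sin 127° = 930.41, north 1165 cos 127° = -701.11
Leg 2 (342°, 236 m): east 236 sin 342° = -72.93, north 236 cos 342° = 224.45
Leg 3 (259°, 2542 m): east 2542 sin 259° = -2495.30, north 2542 cos 259° = -485.04
Leg 4 (227°, 3451 m): east 3451 sin 227° = -2523.90, north 3451 cos 227° = -2353.58
Net east component: -4161.72 m.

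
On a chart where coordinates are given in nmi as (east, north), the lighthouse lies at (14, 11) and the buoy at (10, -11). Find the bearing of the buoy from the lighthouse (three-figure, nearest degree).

Δeast = 10 − 14 = -4.00; Δnorth = -11 − 11 = -22.00.
Bearing = atan2(Δeast, Δnorth) mod 360° = 190.30° ≈ 190°.

190°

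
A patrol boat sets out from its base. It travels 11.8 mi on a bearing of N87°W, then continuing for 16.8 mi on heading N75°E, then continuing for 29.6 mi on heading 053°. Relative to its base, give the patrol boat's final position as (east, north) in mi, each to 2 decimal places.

Leg 1 (N87°W, 11.8 mi): east 11.8 sin 273° = -11.78, north 11.8 cos 273° = 0.62
Leg 2 (N75°E, 16.8 mi): east 16.8 sin 75° = 16.23, north 16.8 cos 75° = 4.35
Leg 3 (053°, 29.6 mi): east 29.6 sin 53° = 23.64, north 29.6 cos 53° = 17.81
Summing: 28.08 mi east, 22.78 mi north → (28.08, 22.78).

(28.08, 22.78)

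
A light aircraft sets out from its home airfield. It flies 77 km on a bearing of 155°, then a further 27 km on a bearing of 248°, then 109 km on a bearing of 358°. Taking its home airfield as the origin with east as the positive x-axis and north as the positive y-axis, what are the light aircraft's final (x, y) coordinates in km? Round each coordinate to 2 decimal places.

Leg 1 (155°, 77 km): east 77 sin 155° = 32.54, north 77 cos 155° = -69.79
Leg 2 (248°, 27 km): east 27 sin 248° = -25.03, north 27 cos 248° = -10.11
Leg 3 (358°, 109 km): east 109 sin 358° = -3.80, north 109 cos 358° = 108.93
Summing: 3.70 km east, 29.03 km north → (3.70, 29.03).

(3.70, 29.03)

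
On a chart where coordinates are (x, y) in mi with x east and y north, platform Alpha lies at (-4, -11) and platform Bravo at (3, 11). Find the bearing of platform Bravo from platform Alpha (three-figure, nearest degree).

018°

Δeast = 3 − -4 = 7.00; Δnorth = 11 − -11 = 22.00.
Bearing = atan2(Δeast, Δnorth) mod 360° = 17.65° ≈ 018°.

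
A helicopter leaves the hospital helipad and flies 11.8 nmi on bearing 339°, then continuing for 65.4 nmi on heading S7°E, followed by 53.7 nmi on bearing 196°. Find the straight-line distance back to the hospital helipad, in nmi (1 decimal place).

Leg 1 (339°, 11.8 nmi): east 11.8 sin 339° = -4.23, north 11.8 cos 339° = 11.02
Leg 2 (S7°E, 65.4 nmi): east 65.4 sin 173° = 7.97, north 65.4 cos 173° = -64.91
Leg 3 (196°, 53.7 nmi): east 53.7 sin 196° = -14.80, north 53.7 cos 196° = -51.62
Net: -11.06 east, -105.52 north. Distance = √((-11.06)² + (-105.52)²) = 106.094 nmi.

106.1 nmi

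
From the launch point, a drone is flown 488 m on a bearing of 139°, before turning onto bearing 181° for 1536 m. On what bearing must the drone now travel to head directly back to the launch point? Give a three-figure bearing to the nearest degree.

Leg 1 (139°, 488 m): east 488 sin 139° = 320.16, north 488 cos 139° = -368.30
Leg 2 (181°, 1536 m): east 1536 sin 181° = -26.81, north 1536 cos 181° = -1535.77
Net displacement: 293.35 east, -1904.06 north. Direction back to start is (-293.35, 1904.06): bearing = atan2(-293.35, 1904.06) mod 360° = 351.24° ≈ 351°.

351°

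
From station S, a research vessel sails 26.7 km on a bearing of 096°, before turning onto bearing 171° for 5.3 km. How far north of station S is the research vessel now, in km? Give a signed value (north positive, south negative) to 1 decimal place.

Leg 1 (096°, 26.7 km): east 26.7 sin 96° = 26.55, north 26.7 cos 96° = -2.79
Leg 2 (171°, 5.3 km): east 5.3 sin 171° = 0.83, north 5.3 cos 171° = -5.23
Net north component: -8.03 km.

-8.0 km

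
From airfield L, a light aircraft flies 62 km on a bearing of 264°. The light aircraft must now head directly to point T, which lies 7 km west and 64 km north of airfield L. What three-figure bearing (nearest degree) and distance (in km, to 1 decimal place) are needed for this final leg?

038°, 89.2 km

Leg 1 (264°, 62 km): east 62 sin 264° = -61.66, north 62 cos 264° = -6.48
Current position: (-61.66, -6.48). Target: (-7, 64). Remaining: Δeast = 54.66, Δnorth = 70.48.
Bearing = atan2(54.66, 70.48) mod 360° = 37.79°; distance = √((54.66)² + (70.48)²) = 89.192 km.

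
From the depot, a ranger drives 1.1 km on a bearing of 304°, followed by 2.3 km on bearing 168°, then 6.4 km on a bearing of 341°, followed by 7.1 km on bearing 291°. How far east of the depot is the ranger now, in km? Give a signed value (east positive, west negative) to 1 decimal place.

-9.1 km

Leg 1 (304°, 1.1 km): east 1.1 sin 304° = -0.91, north 1.1 cos 304° = 0.62
Leg 2 (168°, 2.3 km): east 2.3 sin 168° = 0.48, north 2.3 cos 168° = -2.25
Leg 3 (341°, 6.4 km): east 6.4 sin 341° = -2.08, north 6.4 cos 341° = 6.05
Leg 4 (291°, 7.1 km): east 7.1 sin 291° = -6.63, north 7.1 cos 291° = 2.54
Net east component: -9.15 km.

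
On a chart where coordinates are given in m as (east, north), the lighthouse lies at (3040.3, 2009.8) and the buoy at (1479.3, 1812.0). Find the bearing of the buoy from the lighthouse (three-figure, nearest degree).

263°

Δeast = 1479.3 − 3040.3 = -1561.00; Δnorth = 1812.0 − 2009.8 = -197.80.
Bearing = atan2(Δeast, Δnorth) mod 360° = 262.78° ≈ 263°.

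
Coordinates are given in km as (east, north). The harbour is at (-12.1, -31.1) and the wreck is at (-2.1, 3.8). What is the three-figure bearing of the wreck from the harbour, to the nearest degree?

016°

Δeast = -2.1 − -12.1 = 10.00; Δnorth = 3.8 − -31.1 = 34.90.
Bearing = atan2(Δeast, Δnorth) mod 360° = 15.99° ≈ 016°.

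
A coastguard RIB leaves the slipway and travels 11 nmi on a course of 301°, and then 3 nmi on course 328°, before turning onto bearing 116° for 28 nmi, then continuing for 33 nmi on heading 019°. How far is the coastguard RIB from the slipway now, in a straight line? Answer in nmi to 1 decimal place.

Leg 1 (301°, 11 nmi): east 11 sin 301° = -9.43, north 11 cos 301° = 5.67
Leg 2 (328°, 3 nmi): east 3 sin 328° = -1.59, north 3 cos 328° = 2.54
Leg 3 (116°, 28 nmi): east 28 sin 116° = 25.17, north 28 cos 116° = -12.27
Leg 4 (019°, 33 nmi): east 33 sin 19° = 10.74, north 33 cos 19° = 31.20
Net: 24.89 east, 27.14 north. Distance = √((24.89)² + (27.14)²) = 36.824 nmi.

36.8 nmi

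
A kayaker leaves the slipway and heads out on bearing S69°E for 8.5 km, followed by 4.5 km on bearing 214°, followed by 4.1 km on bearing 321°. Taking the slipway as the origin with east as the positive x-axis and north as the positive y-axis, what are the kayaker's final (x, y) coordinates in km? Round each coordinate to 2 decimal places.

(2.84, -3.59)

Leg 1 (S69°E, 8.5 km): east 8.5 sin 111° = 7.94, north 8.5 cos 111° = -3.05
Leg 2 (214°, 4.5 km): east 4.5 sin 214° = -2.52, north 4.5 cos 214° = -3.73
Leg 3 (321°, 4.1 km): east 4.1 sin 321° = -2.58, north 4.1 cos 321° = 3.19
Summing: 2.84 km east, -3.59 km north → (2.84, -3.59).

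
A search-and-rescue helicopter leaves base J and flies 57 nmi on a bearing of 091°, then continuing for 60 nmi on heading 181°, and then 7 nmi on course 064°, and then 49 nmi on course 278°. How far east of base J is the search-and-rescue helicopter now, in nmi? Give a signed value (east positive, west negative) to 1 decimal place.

13.7 nmi

Leg 1 (091°, 57 nmi): east 57 sin 91° = 56.99, north 57 cos 91° = -0.99
Leg 2 (181°, 60 nmi): east 60 sin 181° = -1.05, north 60 cos 181° = -59.99
Leg 3 (064°, 7 nmi): east 7 sin 64° = 6.29, north 7 cos 64° = 3.07
Leg 4 (278°, 49 nmi): east 49 sin 278° = -48.52, north 49 cos 278° = 6.82
Net east component: 13.71 nmi.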